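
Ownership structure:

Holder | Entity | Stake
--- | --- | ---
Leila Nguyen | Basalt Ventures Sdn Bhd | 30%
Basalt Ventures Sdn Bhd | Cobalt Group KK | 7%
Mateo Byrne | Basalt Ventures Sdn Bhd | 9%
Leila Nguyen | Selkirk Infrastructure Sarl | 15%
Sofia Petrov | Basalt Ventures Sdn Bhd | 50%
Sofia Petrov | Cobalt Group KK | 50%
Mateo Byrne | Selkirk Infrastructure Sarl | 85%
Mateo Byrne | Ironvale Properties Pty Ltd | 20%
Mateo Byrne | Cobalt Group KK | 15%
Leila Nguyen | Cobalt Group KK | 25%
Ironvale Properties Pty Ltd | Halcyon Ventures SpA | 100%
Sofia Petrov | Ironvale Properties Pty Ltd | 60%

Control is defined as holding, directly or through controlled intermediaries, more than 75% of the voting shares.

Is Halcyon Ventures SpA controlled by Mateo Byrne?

No

Mateo holds 85% of Selkirk, so Mateo controls Selkirk.
Neither Mateo nor any entity Mateo controls holds any voting interest in Halcyon.
So Mateo does not control Halcyon.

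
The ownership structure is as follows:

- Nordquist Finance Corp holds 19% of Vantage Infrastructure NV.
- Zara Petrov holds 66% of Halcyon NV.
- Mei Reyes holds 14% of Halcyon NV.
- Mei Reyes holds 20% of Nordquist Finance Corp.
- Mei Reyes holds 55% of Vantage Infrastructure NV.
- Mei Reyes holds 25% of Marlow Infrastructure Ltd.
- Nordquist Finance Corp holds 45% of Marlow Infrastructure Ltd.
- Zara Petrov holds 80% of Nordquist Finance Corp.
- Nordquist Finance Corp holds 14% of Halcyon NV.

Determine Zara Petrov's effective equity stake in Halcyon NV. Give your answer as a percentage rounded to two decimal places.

77.20%

Zara reaches Halcyon along 2 paths.
Via Nordquist: 80% × 14% = 11.2%.
Direct stake: 66% = 66%.
Total: 11.2% + 66% = 77.2%.
Rounded: 77.20%.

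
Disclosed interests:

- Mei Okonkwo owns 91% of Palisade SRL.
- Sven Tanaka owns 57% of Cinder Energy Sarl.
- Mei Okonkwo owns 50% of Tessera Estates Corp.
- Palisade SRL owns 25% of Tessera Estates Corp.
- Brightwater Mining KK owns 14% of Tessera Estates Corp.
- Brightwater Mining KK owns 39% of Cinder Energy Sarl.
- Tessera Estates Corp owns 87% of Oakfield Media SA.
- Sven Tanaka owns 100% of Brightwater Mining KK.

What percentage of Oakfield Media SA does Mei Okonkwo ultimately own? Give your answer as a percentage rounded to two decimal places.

63.29%

Mei reaches Oakfield along 2 paths.
Via Tessera: 50% × 87% = 43.5%.
Via Palisade → Tessera: 91% × 25% × 87% = 19.7925%.
Total: 43.5% + 19.7925% = 63.2925%.
Rounded: 63.29%.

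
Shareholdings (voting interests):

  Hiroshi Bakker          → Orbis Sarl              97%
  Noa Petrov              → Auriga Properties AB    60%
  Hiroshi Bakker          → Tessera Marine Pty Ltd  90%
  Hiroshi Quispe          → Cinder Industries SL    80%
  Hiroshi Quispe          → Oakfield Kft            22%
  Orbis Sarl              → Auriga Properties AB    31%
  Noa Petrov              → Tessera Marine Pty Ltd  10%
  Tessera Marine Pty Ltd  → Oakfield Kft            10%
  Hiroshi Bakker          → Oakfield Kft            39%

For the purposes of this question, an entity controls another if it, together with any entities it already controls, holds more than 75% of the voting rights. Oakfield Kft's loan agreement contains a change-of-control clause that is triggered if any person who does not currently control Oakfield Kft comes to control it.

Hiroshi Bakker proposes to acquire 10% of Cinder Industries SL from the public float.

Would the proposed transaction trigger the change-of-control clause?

No

The purchase changes only Hiroshi Bakker's holdings, so Hiroshi Bakker is the only person who could newly come to control Oakfield.
Hiroshi Bakker holds 97% of Orbis, so Hiroshi Bakker controls Orbis.
Hiroshi Bakker holds 90% of Tessera, so Hiroshi Bakker controls Tessera.
In Oakfield, Hiroshi Bakker's side holds only 39% + 10% = 49%, not > 75%.
So before the transaction, Hiroshi Bakker does not control Oakfield.
After the purchase, Hiroshi Bakker holds 10% of Cinder directly.
Hiroshi Bakker's side now holds 10% of Cinder, not > 75%, so Hiroshi Bakker still does not control Cinder.
After the transaction, Hiroshi Bakker's side holds 39% + 10% = 49% of Oakfield, not > 75%, so Hiroshi Bakker still does not control Oakfield.
No new person acquires control, so the clause is not triggered.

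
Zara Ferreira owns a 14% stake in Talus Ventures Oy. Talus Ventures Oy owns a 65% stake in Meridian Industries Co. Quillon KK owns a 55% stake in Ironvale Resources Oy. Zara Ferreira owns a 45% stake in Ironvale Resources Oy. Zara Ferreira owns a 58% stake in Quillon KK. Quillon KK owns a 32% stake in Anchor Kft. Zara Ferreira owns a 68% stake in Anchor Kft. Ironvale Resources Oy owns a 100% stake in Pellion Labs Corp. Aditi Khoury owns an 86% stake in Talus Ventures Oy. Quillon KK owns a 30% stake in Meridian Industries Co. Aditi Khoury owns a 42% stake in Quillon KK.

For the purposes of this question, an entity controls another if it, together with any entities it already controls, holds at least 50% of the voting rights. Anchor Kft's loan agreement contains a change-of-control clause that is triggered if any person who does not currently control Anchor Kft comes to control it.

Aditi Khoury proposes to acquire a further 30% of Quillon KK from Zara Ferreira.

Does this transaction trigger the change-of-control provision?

No

The purchase adds only to Aditi's holdings (Zara's stake shrinks), so Aditi is the only person who could newly come to control Anchor.
Aditi holds 86% of Talus, so Aditi controls Talus.
Talus holds 65% of Meridian, so Aditi controls Meridian.
Neither Aditi nor any entity Aditi controls holds any voting interest in Anchor.
So before the transaction, Aditi does not control Anchor.
After the purchase, Aditi's direct stake in Quillon rises to 42% + 30% = 72%, and Zara's stake falls to 28%.
Aditi holds 72% of Quillon, so Aditi controls Quillon.
Quillon holds 55% of Ironvale, so Aditi controls Ironvale.
Quillon and Talus together hold 30% + 65% = 95% of Meridian, so Aditi controls Meridian.
Ironvale holds 100% of Pellion, so Aditi controls Pellion.
After the transaction, Aditi's side holds 32% of Anchor, not ≥ 50%, so Aditi still does not control Anchor.
No new person acquires control, so the clause is not triggered.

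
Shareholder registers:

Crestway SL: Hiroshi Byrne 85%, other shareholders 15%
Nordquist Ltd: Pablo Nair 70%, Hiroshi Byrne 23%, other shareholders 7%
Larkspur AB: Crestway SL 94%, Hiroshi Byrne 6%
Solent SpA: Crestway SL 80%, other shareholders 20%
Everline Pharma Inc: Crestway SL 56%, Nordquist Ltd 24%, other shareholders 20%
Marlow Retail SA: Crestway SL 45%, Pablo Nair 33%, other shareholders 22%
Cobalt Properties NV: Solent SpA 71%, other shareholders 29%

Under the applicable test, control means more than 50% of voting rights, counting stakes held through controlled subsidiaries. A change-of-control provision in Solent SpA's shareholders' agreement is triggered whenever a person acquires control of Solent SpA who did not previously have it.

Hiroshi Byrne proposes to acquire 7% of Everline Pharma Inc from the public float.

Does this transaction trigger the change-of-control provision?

The purchase changes only Hiroshi's holdings, so Hiroshi is the only person who could newly come to control Solent.
Hiroshi holds 85% of Crestway, so Hiroshi controls Crestway.
Crestway holds 80% of Solent, so Hiroshi controls Solent.
So Hiroshi already controls Solent before the transaction.
After the purchase, Hiroshi holds 7% of Everline directly.
Hiroshi controlled Solent already, so this is not a new person acquiring control; every other person's position is unchanged or reduced.
No new person acquires control, so the clause is not triggered.

No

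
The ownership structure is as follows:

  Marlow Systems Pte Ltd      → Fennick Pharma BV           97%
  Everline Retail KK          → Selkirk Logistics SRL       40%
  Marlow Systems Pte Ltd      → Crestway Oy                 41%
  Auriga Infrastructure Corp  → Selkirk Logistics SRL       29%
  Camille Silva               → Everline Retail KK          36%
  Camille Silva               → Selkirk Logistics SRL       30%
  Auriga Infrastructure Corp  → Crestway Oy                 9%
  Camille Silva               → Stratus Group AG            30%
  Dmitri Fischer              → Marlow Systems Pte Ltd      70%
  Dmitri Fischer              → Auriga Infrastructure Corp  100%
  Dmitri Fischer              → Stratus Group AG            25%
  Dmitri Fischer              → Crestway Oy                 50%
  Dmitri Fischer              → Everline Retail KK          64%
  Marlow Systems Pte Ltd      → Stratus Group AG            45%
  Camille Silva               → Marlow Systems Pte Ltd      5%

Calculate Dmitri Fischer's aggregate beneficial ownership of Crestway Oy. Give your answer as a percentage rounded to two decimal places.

87.70%

Dmitri reaches Crestway along 3 paths.
Via Marlow: 70% × 41% = 28.7%.
Direct stake: 50% = 50%.
Via Auriga: 100% × 9% = 9%.
Total: 28.7% + 50% + 9% = 87.7%.
Rounded: 87.70%.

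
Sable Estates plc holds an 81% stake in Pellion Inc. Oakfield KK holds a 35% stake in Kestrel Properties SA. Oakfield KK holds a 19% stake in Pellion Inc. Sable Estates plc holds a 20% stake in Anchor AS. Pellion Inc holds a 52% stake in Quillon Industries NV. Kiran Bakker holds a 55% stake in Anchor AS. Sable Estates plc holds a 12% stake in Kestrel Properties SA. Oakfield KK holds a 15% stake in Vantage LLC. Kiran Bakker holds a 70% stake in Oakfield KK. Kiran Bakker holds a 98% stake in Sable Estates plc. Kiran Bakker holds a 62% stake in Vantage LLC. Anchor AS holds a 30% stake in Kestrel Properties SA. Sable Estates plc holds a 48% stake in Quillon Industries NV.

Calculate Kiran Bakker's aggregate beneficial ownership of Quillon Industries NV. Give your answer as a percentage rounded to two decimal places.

95.23%

Kiran reaches Quillon along 3 paths.
Via Oakfield → Pellion: 70% × 19% × 52% = 6.916%.
Via Sable → Pellion: 98% × 81% × 52% = 41.2776%.
Via Sable: 98% × 48% = 47.04%.
Total: 6.916% + 41.2776% + 47.04% = 95.2336%.
Rounded: 95.23%.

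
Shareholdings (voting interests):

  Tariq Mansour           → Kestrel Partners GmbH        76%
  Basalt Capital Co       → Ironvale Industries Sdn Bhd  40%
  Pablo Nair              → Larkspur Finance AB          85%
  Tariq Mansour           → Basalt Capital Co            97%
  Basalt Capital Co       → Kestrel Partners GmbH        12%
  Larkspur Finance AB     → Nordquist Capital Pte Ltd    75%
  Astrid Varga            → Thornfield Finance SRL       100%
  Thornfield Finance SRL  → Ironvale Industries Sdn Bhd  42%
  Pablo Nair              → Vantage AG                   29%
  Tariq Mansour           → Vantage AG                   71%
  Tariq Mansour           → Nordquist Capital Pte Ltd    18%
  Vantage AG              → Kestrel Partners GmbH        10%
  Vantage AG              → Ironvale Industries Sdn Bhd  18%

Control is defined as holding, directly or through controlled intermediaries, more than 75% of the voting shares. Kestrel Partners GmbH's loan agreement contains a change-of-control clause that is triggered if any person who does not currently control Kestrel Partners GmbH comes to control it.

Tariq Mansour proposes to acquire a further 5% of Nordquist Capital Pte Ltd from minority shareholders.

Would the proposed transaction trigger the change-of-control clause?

No

The purchase changes only Tariq's holdings, so Tariq is the only person who could newly come to control Kestrel.
Tariq holds 97% of Basalt, so Tariq controls Basalt.
Tariq and Basalt together hold 76% + 12% = 88% of Kestrel, so Tariq controls Kestrel.
So Tariq already controls Kestrel before the transaction.
After the purchase, Tariq's direct stake in Nordquist rises to 18% + 5% = 23%.
Tariq controlled Kestrel already, so this is not a new person acquiring control; every other person's position is unchanged or reduced.
No new person acquires control, so the clause is not triggered.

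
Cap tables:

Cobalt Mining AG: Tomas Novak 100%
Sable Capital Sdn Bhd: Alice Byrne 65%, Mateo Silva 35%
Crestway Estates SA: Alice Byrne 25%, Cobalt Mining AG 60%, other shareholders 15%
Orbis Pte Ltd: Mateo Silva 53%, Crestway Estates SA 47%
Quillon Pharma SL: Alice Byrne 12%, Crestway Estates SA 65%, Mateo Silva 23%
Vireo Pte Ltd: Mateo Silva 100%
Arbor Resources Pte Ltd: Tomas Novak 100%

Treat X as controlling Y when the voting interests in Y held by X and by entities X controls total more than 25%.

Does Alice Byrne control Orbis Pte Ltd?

No

Alice holds 65% of Sable, so Alice controls Sable.
Neither Alice nor any entity Alice controls holds any voting interest in Orbis.
So Alice does not control Orbis.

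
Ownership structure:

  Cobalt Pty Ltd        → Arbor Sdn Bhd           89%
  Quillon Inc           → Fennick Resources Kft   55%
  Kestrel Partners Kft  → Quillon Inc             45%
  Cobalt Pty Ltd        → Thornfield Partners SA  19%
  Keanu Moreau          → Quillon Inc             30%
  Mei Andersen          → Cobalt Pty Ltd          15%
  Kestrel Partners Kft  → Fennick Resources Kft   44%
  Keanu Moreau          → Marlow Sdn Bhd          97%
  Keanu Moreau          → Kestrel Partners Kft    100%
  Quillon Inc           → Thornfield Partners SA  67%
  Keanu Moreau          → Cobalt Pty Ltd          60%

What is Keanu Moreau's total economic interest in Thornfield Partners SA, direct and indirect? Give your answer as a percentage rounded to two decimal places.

Keanu reaches Thornfield along 3 paths.
Via Kestrel → Quillon: 100% × 45% × 67% = 30.15%.
Via Quillon: 30% × 67% = 20.1%.
Via Cobalt: 60% × 19% = 11.4%.
Total: 30.15% + 20.1% + 11.4% = 61.65%.

61.65%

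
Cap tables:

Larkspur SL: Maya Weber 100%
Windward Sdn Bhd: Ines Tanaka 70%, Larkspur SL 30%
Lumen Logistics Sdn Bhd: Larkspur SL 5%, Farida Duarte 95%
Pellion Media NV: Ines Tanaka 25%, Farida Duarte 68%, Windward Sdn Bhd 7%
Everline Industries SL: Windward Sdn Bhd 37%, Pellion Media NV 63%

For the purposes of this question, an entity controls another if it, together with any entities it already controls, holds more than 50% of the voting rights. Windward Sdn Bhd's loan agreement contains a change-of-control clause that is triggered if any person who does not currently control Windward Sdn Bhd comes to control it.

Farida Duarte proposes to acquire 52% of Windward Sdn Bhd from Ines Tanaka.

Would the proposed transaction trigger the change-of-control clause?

The purchase adds only to Farida's holdings (Ines's stake shrinks), so Farida is the only person who could newly come to control Windward.
Farida holds 95% of Lumen, so Farida controls Lumen.
Farida holds 68% of Pellion, so Farida controls Pellion.
Pellion holds 63% of Everline, so Farida controls Everline.
Neither Farida nor any entity Farida controls holds any voting interest in Windward.
So before the transaction, Farida does not control Windward.
After the purchase, Farida holds 52% of Windward directly, and Ines's stake falls to 18%.
Farida holds 52% of Windward, so Farida controls Windward.
Farida did not control Windward before and does after, so the clause is triggered.

Yes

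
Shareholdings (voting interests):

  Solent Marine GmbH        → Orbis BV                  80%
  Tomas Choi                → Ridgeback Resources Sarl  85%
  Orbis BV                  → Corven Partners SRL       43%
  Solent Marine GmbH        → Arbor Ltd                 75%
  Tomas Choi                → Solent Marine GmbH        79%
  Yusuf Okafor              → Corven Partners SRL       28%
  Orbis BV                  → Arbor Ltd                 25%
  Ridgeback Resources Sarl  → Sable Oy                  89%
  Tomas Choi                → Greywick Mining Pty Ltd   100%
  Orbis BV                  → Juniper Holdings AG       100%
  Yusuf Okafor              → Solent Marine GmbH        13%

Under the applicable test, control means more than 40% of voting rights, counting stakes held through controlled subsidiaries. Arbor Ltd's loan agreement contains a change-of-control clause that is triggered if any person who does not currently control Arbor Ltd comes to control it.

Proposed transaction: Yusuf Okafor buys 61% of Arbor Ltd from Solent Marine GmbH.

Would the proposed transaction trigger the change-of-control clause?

The purchase adds only to Yusuf's holdings (Solent's stake shrinks), so Yusuf is the only person who could newly come to control Arbor.
Yusuf's largest direct stake is 28% in Corven, which does not meet the threshold, so Yusuf controls no company.
Neither Yusuf nor any entity Yusuf controls holds any voting interest in Arbor.
So before the transaction, Yusuf does not control Arbor.
After the purchase, Yusuf holds 61% of Arbor directly, and Solent's stake falls to 14%.
Yusuf holds 61% of Arbor, so Yusuf controls Arbor.
Yusuf did not control Arbor before and does after, so the clause is triggered.

Yes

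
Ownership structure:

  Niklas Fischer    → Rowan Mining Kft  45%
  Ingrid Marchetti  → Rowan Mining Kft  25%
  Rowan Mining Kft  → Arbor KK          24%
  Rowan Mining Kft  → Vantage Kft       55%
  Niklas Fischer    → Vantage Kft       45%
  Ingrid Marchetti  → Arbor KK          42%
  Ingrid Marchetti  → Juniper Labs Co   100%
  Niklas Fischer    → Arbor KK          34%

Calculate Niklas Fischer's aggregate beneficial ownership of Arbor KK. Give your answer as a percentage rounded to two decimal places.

Niklas reaches Arbor along 2 paths.
Direct stake: 34% = 34%.
Via Rowan: 45% × 24% = 10.8%.
Total: 34% + 10.8% = 44.8%.
Rounded: 44.80%.

44.80%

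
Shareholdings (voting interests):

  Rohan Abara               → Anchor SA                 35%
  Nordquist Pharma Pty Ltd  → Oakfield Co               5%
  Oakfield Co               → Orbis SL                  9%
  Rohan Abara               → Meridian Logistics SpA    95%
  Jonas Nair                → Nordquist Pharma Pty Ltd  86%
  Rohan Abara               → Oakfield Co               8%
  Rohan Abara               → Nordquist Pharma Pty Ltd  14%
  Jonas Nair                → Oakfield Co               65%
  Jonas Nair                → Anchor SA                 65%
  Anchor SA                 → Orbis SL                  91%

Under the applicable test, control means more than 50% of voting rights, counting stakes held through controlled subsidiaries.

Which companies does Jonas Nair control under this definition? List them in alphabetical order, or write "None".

Anchor SA, Nordquist Pharma Pty Ltd, Oakfield Co, Orbis SL

Jonas holds 65% of Anchor, so Jonas controls Anchor.
Jonas holds 86% of Nordquist, so Jonas controls Nordquist.
Jonas and Nordquist together hold 65% + 5% = 70% of Oakfield, so Jonas controls Oakfield.
Anchor and Oakfield together hold 91% + 9% = 100% of Orbis, so Jonas controls Orbis.
No other company's threshold is met.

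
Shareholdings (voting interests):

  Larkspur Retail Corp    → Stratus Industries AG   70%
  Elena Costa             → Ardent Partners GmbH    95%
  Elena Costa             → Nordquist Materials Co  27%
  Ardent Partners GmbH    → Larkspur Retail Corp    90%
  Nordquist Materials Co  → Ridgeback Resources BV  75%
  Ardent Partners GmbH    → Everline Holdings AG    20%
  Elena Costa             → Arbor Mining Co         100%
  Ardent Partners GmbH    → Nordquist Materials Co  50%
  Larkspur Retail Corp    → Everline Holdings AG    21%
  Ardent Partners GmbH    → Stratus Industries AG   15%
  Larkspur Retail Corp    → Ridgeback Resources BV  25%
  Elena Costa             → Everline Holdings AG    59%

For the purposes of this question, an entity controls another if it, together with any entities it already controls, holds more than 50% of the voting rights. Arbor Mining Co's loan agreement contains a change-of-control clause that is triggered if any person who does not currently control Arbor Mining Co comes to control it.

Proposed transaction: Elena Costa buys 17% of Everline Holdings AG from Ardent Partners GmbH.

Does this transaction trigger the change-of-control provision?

No

The purchase adds only to Elena's holdings (Ardent's stake shrinks), so Elena is the only person who could newly come to control Arbor.
Elena holds 100% of Arbor, so Elena controls Arbor.
So Elena already controls Arbor before the transaction.
After the purchase, Elena's direct stake in Everline rises to 59% + 17% = 76%, and Ardent's stake falls to 3%.
Elena controlled Arbor already, so this is not a new person acquiring control; every other person's position is unchanged or reduced.
No new person acquires control, so the clause is not triggered.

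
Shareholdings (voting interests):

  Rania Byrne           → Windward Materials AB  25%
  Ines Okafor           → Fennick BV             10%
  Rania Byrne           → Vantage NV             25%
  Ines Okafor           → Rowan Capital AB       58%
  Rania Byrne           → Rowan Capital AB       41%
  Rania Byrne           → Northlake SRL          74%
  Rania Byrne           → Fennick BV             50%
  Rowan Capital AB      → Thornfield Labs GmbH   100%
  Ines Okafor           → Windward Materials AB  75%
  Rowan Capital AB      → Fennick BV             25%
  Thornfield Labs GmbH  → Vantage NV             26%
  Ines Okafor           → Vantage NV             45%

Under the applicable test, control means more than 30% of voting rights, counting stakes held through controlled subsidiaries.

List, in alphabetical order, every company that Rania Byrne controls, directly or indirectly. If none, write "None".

Rania holds 41% of Rowan, so Rania controls Rowan.
Rania holds 74% of Northlake, so Rania controls Northlake.
Rowan and Rania together hold 25% + 50% = 75% of Fennick, so Rania controls Fennick.
Rowan holds 100% of Thornfield, so Rania controls Thornfield.
Rania and Thornfield together hold 25% + 26% = 51% of Vantage, so Rania controls Vantage.
No other company's threshold is met.

Fennick BV, Northlake SRL, Rowan Capital AB, Thornfield Labs GmbH, Vantage NV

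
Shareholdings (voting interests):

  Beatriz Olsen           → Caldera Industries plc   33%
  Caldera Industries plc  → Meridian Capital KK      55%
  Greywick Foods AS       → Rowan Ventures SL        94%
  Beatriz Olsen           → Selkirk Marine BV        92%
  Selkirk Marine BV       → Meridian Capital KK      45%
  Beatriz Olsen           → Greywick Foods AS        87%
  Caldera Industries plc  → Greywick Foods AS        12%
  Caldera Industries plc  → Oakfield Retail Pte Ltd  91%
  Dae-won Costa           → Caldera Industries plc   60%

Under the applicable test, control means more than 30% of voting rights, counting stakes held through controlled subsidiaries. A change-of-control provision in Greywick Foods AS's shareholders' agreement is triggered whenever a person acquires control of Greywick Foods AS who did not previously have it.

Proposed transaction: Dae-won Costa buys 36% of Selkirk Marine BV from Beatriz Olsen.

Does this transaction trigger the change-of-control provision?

The purchase adds only to Dae-won's holdings (Beatriz's stake shrinks), so Dae-won is the only person who could newly come to control Greywick.
Dae-won holds 60% of Caldera, so Dae-won controls Caldera.
Caldera holds 91% of Oakfield, so Dae-won controls Oakfield.
Caldera holds 55% of Meridian, so Dae-won controls Meridian.
In Greywick, Dae-won's side holds only 12%, not > 30%.
So before the transaction, Dae-won does not control Greywick.
After the purchase, Dae-won holds 36% of Selkirk directly, and Beatriz's stake falls to 56%.
Dae-won holds 36% of Selkirk, so Dae-won controls Selkirk.
Caldera and Selkirk together hold 55% + 45% = 100% of Meridian, so Dae-won controls Meridian.
After the transaction, Dae-won's side holds 12% of Greywick, not > 30%, so Dae-won still does not control Greywick.
No new person acquires control, so the clause is not triggered.

No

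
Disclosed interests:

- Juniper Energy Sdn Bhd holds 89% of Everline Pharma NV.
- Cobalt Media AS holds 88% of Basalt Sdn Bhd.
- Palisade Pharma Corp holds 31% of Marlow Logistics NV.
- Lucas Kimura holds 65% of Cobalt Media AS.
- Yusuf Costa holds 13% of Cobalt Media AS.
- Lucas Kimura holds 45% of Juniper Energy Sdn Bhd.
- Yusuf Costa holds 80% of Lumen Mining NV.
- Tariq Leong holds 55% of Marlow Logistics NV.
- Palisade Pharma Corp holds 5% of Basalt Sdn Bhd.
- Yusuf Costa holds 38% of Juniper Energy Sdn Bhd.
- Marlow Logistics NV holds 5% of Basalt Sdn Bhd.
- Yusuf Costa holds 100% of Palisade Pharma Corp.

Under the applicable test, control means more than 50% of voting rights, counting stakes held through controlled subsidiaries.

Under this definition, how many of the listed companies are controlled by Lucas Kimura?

2

Lucas holds 65% of Cobalt, so Lucas controls Cobalt.
Cobalt holds 88% of Basalt, so Lucas controls Basalt.
No other company's threshold is met.
Lucas controls 2 companies.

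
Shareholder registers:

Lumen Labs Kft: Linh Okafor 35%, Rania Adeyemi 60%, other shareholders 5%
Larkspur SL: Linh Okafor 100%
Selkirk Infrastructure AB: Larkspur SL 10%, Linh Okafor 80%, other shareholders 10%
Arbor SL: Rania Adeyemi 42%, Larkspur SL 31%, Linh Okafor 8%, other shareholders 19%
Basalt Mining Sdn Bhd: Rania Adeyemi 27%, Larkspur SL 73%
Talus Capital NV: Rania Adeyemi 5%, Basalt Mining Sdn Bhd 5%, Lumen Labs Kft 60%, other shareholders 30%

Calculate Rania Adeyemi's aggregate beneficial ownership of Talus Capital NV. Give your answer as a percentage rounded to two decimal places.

Rania reaches Talus along 3 paths.
Direct stake: 5% = 5%.
Via Basalt: 27% × 5% = 1.35%.
Via Lumen: 60% × 60% = 36%.
Total: 5% + 1.35% + 36% = 42.35%.

42.35%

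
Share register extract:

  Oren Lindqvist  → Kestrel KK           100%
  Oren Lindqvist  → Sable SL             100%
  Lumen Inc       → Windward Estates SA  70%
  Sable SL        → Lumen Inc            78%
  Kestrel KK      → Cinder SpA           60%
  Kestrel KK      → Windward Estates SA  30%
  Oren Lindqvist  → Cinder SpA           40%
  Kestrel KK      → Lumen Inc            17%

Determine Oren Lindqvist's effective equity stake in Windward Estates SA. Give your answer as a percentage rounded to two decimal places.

Oren reaches Windward along 3 paths.
Via Kestrel: 100% × 30% = 30%.
Via Sable → Lumen: 100% × 78% × 70% = 54.6%.
Via Kestrel → Lumen: 100% × 17% × 70% = 11.9%.
Total: 30% + 54.6% + 11.9% = 96.5%.
Rounded: 96.50%.

96.50%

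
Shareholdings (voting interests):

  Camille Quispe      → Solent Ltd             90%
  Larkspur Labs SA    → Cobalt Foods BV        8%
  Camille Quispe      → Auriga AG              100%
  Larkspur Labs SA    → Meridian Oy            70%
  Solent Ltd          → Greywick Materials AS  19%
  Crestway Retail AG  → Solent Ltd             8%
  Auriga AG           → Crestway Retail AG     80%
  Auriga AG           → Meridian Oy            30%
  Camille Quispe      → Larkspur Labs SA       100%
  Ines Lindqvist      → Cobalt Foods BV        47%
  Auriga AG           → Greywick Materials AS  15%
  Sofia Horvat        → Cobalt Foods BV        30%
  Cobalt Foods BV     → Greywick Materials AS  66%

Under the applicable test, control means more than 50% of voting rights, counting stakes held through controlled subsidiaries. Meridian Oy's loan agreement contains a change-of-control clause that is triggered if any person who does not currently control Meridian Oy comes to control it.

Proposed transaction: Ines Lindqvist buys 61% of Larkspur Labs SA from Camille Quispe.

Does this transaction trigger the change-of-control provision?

Yes

The purchase adds only to Ines's holdings (Camille's stake shrinks), so Ines is the only person who could newly come to control Meridian.
Ines's largest direct stake is 47% in Cobalt, which does not meet the threshold, so Ines controls no company.
Neither Ines nor any entity Ines controls holds any voting interest in Meridian.
So before the transaction, Ines does not control Meridian.
After the purchase, Ines holds 61% of Larkspur directly, and Camille's stake falls to 39%.
Ines holds 61% of Larkspur, so Ines controls Larkspur.
Larkspur holds 70% of Meridian, so Ines controls Meridian.
Ines did not control Meridian before and does after, so the clause is triggered.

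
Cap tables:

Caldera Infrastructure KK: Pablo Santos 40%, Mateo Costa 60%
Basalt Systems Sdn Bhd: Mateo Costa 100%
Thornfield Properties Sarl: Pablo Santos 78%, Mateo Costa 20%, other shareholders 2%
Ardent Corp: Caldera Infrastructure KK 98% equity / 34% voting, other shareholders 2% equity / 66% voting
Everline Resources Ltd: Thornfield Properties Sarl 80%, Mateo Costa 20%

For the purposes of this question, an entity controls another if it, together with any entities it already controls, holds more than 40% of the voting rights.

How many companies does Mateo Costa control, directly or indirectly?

2

Mateo holds 60% of Caldera, so Mateo controls Caldera.
Mateo holds 100% of Basalt, so Mateo controls Basalt.
No other company's threshold is met.
Mateo controls 2 companies.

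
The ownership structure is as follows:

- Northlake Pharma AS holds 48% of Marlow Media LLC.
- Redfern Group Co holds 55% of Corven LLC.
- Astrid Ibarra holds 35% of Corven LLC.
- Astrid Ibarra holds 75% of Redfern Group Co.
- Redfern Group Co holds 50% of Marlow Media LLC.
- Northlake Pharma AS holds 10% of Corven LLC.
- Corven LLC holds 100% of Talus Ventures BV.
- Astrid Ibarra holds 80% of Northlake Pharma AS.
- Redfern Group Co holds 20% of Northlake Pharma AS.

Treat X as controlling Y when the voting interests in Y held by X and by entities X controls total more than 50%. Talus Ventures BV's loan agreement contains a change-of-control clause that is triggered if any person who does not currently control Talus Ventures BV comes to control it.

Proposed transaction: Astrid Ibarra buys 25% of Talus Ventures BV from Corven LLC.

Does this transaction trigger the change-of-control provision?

The purchase adds only to Astrid's holdings (Corven's stake shrinks), so Astrid is the only person who could newly come to control Talus.
Astrid holds 75% of Redfern, so Astrid controls Redfern.
Astrid and Redfern together hold 80% + 20% = 100% of Northlake, so Astrid controls Northlake.
Astrid and Northlake and Redfern together hold 35% + 10% + 55% = 100% of Corven, so Astrid controls Corven.
Corven holds 100% of Talus, so Astrid controls Talus.
So Astrid already controls Talus before the transaction.
After the purchase, Astrid holds 25% of Talus directly, and Corven's stake falls to 75%.
Astrid controlled Talus already, so this is not a new person acquiring control; every other person's position is unchanged or reduced.
No new person acquires control, so the clause is not triggered.

No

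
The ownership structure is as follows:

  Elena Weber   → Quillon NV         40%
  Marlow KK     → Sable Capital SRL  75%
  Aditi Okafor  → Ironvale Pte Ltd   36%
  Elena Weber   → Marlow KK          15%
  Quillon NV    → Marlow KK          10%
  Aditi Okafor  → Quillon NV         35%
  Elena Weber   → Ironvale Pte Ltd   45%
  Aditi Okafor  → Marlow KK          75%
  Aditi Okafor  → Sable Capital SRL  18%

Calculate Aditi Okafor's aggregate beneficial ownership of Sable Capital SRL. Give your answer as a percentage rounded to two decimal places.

Aditi reaches Sable along 3 paths.
Via Quillon → Marlow: 35% × 10% × 75% = 2.625%.
Via Marlow: 75% × 75% = 56.25%.
Direct stake: 18% = 18%.
Total: 2.625% + 56.25% + 18% = 76.875%.
Rounded: 76.88%.

76.88%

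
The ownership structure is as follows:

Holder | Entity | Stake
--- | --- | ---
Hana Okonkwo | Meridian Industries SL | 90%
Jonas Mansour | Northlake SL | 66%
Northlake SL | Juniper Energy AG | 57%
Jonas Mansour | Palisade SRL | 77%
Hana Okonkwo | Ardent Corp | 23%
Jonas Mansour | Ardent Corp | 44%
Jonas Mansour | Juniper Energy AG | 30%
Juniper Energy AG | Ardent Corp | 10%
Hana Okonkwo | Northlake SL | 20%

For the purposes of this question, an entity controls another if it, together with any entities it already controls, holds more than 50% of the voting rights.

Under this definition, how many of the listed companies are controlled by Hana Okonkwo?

1

Hana holds 90% of Meridian, so Hana controls Meridian.
No other company's threshold is met.
Hana controls 1 company.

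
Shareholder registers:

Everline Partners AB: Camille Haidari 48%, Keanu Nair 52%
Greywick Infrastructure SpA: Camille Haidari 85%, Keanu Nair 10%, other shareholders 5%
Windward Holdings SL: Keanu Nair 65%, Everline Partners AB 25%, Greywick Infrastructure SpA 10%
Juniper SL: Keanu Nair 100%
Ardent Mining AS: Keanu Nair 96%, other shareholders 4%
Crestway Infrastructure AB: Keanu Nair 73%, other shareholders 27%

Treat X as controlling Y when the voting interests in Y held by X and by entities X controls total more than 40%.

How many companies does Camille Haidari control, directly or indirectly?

2

Camille holds 48% of Everline, so Camille controls Everline.
Camille holds 85% of Greywick, so Camille controls Greywick.
No other company's threshold is met.
Camille controls 2 companies.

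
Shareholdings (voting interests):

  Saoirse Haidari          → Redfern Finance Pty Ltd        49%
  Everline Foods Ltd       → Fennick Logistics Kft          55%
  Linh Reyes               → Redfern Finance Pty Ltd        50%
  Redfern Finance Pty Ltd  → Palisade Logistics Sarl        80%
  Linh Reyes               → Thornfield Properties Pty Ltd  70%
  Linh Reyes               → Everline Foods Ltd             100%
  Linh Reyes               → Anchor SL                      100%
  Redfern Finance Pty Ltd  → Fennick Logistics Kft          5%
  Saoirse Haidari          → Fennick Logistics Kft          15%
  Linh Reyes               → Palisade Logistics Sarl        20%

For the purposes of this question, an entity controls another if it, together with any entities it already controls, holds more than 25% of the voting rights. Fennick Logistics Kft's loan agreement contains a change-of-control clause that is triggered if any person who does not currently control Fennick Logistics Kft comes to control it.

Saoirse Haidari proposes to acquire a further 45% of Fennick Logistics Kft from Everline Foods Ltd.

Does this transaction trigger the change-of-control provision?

The purchase adds only to Saoirse's holdings (Everline's stake shrinks), so Saoirse is the only person who could newly come to control Fennick.
Saoirse holds 49% of Redfern, so Saoirse controls Redfern.
Redfern holds 80% of Palisade, so Saoirse controls Palisade.
In Fennick, Saoirse's side holds only 15% + 5% = 20%, not > 25%.
So before the transaction, Saoirse does not control Fennick.
After the purchase, Saoirse's direct stake in Fennick rises to 15% + 45% = 60%, and Everline's stake falls to 10%.
Saoirse and Redfern together hold 60% + 5% = 65% of Fennick, so Saoirse controls Fennick.
Saoirse did not control Fennick before and does after, so the clause is triggered.

Yes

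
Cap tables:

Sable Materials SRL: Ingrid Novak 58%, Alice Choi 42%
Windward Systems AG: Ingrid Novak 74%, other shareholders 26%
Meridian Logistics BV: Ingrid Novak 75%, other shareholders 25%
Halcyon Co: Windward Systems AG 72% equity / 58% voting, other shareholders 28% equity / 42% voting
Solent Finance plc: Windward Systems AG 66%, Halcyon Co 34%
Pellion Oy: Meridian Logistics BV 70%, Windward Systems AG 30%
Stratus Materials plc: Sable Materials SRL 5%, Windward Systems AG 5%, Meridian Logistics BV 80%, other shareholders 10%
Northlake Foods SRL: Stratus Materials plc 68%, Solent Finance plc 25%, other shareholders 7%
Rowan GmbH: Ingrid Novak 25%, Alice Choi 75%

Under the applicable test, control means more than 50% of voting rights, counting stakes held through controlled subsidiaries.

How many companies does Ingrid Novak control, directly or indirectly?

Ingrid holds 58% of Sable, so Ingrid controls Sable.
Ingrid holds 74% of Windward, so Ingrid controls Windward.
Ingrid holds 75% of Meridian, so Ingrid controls Meridian.
Windward holds 58% of Halcyon, so Ingrid controls Halcyon.
Windward and Halcyon together hold 66% + 34% = 100% of Solent, so Ingrid controls Solent.
Meridian and Windward together hold 70% + 30% = 100% of Pellion, so Ingrid controls Pellion.
Sable and Windward and Meridian together hold 5% + 5% + 80% = 90% of Stratus, so Ingrid controls Stratus.
Stratus and Solent together hold 68% + 25% = 93% of Northlake, so Ingrid controls Northlake.
No other company's threshold is met.
Ingrid controls 8 companies.

8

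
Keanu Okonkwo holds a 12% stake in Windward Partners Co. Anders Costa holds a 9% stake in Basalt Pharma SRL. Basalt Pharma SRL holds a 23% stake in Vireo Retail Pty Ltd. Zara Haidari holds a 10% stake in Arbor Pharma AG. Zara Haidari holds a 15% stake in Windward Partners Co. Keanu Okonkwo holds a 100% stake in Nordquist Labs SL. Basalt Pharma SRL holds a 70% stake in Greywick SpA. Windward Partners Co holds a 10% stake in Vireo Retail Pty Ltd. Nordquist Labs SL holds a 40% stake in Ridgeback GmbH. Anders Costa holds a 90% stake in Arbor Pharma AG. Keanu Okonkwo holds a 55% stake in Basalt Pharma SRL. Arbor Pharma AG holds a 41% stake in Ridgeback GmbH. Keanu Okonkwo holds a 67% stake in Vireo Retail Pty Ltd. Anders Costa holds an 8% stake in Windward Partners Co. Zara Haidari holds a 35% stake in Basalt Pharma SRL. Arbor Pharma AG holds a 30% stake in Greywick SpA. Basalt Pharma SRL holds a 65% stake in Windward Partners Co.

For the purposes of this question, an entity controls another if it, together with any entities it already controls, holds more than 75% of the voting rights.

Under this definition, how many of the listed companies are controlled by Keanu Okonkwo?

1

Keanu holds 100% of Nordquist, so Keanu controls Nordquist.
No other company's threshold is met.
Keanu controls 1 company.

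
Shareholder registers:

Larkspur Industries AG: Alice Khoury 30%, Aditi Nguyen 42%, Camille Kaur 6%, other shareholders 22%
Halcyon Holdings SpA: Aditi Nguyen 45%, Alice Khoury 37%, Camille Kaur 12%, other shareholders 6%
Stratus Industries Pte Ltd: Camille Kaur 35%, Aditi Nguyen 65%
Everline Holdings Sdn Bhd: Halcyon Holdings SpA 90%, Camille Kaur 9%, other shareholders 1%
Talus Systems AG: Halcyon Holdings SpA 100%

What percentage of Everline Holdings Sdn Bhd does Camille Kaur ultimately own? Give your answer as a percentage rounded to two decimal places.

Camille reaches Everline along 2 paths.
Via Halcyon: 12% × 90% = 10.8%.
Direct stake: 9% = 9%.
Total: 10.8% + 9% = 19.8%.
Rounded: 19.80%.

19.80%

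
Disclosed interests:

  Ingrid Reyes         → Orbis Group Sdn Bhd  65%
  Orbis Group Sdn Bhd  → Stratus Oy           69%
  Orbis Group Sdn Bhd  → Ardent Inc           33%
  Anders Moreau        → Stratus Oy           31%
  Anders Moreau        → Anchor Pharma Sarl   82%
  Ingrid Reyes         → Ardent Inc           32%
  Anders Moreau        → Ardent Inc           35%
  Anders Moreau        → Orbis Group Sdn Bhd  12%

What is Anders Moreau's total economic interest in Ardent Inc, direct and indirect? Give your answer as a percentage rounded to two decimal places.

38.96%

Anders reaches Ardent along 2 paths.
Via Orbis: 12% × 33% = 3.96%.
Direct stake: 35% = 35%.
Total: 3.96% + 35% = 38.96%.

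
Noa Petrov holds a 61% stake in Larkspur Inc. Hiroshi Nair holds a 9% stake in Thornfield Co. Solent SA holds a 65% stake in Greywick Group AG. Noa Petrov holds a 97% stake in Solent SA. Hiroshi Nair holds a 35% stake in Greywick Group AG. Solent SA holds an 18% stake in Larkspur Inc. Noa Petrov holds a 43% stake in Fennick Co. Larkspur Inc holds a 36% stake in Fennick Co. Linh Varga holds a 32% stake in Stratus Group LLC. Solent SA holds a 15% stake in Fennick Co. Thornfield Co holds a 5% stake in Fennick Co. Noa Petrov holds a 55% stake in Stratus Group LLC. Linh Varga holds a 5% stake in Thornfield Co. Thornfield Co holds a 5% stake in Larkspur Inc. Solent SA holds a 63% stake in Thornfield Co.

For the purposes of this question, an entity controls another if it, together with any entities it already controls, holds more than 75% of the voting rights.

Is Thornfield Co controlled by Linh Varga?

Linh's largest direct stake is 32% in Stratus, which does not meet the threshold, so Linh controls no company.
In Thornfield, Linh's side holds only 5%, not > 75%.
So Linh does not control Thornfield.

No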